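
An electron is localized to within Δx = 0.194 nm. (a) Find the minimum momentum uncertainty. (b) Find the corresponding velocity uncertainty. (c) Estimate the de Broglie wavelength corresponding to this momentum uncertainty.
(a) Δp_min = 2.718 × 10^-25 kg·m/s
(b) Δv_min = 298.370 km/s
(c) λ_dB = 2.438 nm

Step-by-step:

(a) From the uncertainty principle:
Δp_min = ℏ/(2Δx) = (1.055e-34 J·s)/(2 × 1.940e-10 m) = 2.718e-25 kg·m/s

(b) The velocity uncertainty:
Δv = Δp/m = (2.718e-25 kg·m/s)/(9.109e-31 kg) = 2.984e+05 m/s = 298.370 km/s

(c) The de Broglie wavelength for this momentum:
λ = h/p = (6.626e-34 J·s)/(2.718e-25 kg·m/s) = 2.438e-09 m = 2.438 nm

Note: The de Broglie wavelength is comparable to the localization size, as expected from wave-particle duality.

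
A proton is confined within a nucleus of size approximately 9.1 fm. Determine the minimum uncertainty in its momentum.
5.794 × 10^-21 kg·m/s

Using the Heisenberg uncertainty principle:
ΔxΔp ≥ ℏ/2

With Δx ≈ L = 9.100e-15 m (the confinement size):
Δp_min = ℏ/(2Δx)
Δp_min = (1.055e-34 J·s) / (2 × 9.100e-15 m)
Δp_min = 5.794e-21 kg·m/s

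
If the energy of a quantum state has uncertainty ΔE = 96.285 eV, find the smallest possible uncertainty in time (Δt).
3.418 as

Using the energy-time uncertainty principle:
ΔEΔt ≥ ℏ/2

The minimum uncertainty in time is:
Δt_min = ℏ/(2ΔE)
Δt_min = (1.055e-34 J·s) / (2 × 1.543e-17 J)
Δt_min = 3.418e-18 s = 3.418 as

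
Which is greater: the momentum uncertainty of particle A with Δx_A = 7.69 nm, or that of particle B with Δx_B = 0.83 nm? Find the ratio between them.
Particle B has the larger minimum momentum uncertainty, by a factor of 9.27.

For each particle, the minimum momentum uncertainty is Δp_min = ℏ/(2Δx):

Particle A: Δp_A = ℏ/(2×7.690e-09 m) = 6.857e-27 kg·m/s
Particle B: Δp_B = ℏ/(2×8.300e-10 m) = 6.353e-26 kg·m/s

Ratio: Δp_B/Δp_A = 9.27

Since Δp_min ∝ 1/Δx, the particle with smaller position uncertainty (B) has larger momentum uncertainty.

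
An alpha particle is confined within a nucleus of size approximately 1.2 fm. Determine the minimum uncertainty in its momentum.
4.394 × 10^-20 kg·m/s

Using the Heisenberg uncertainty principle:
ΔxΔp ≥ ℏ/2

With Δx ≈ L = 1.200e-15 m (the confinement size):
Δp_min = ℏ/(2Δx)
Δp_min = (1.055e-34 J·s) / (2 × 1.200e-15 m)
Δp_min = 4.394e-20 kg·m/s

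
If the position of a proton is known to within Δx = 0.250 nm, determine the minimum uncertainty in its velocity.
126.098 m/s

Using the Heisenberg uncertainty principle and Δp = mΔv:
ΔxΔp ≥ ℏ/2
Δx(mΔv) ≥ ℏ/2

The minimum uncertainty in velocity is:
Δv_min = ℏ/(2mΔx)
Δv_min = (1.055e-34 J·s) / (2 × 1.673e-27 kg × 2.500e-10 m)
Δv_min = 1.261e+02 m/s = 126.098 m/s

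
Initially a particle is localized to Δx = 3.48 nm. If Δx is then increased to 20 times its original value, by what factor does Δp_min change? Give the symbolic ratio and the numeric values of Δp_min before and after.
Original Δp_min = 1.515 × 10^-26 kg·m/s; new Δp'_min = 7.576 × 10^-28 kg·m/s; ratio Δp'_min/Δp_min = 1/20.

From the uncertainty principle ΔxΔp ≥ ℏ/2, the minimum momentum uncertainty is Δp_min = ℏ/(2Δx).

Original (Δx = 3.48 nm = 3.480e-09 m):
Δp_min = (1.055e-34 J·s)/(2 × 3.480e-09 m) = 1.515e-26 kg·m/s

When Δx → 20Δx:
Δp'_min = ℏ/(2 × 20Δx) = (1/20) × ℏ/(2Δx) = (1/20) × Δp_min
Δp'_min = 1/20 × 1.515e-26 kg·m/s = 7.576e-28 kg·m/s

Since Δp_min ∝ 1/Δx, when Δx is increased to 20 times its original value, Δp_min decreases to 1/20 of its original value.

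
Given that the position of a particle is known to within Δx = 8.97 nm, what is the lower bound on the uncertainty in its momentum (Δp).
5.878 × 10^-27 kg·m/s

Using the Heisenberg uncertainty principle:
ΔxΔp ≥ ℏ/2

The minimum uncertainty in momentum is:
Δp_min = ℏ/(2Δx)
Δp_min = (1.055e-34 J·s) / (2 × 8.970e-09 m)
Δp_min = 5.878e-27 kg·m/s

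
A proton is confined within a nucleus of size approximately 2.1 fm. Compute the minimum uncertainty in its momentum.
2.511 × 10^-20 kg·m/s

Using the Heisenberg uncertainty principle:
ΔxΔp ≥ ℏ/2

With Δx ≈ L = 2.100e-15 m (the confinement size):
Δp_min = ℏ/(2Δx)
Δp_min = (1.055e-34 J·s) / (2 × 2.100e-15 m)
Δp_min = 2.511e-20 kg·m/s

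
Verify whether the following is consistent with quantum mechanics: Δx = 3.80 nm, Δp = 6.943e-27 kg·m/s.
No, it violates the uncertainty principle (impossible measurement).

Calculate the product ΔxΔp:
ΔxΔp = (3.800e-09 m) × (6.943e-27 kg·m/s)
ΔxΔp = 2.638e-35 J·s

Compare to the minimum allowed value ℏ/2:
ℏ/2 = 5.273e-35 J·s

Since ΔxΔp = 2.638e-35 J·s < 5.273e-35 J·s = ℏ/2,
the measurement violates the uncertainty principle.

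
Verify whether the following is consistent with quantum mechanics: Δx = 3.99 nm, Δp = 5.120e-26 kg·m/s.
Yes, it satisfies the uncertainty principle.

Calculate the product ΔxΔp:
ΔxΔp = (3.990e-09 m) × (5.120e-26 kg·m/s)
ΔxΔp = 2.043e-34 J·s

Compare to the minimum allowed value ℏ/2:
ℏ/2 = 5.273e-35 J·s

Since ΔxΔp = 2.043e-34 J·s ≥ 5.273e-35 J·s = ℏ/2,
the measurement satisfies the uncertainty principle.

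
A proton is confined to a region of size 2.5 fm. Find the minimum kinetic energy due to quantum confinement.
829.992 keV

Using the uncertainty principle:

1. Position uncertainty: Δx ≈ 2.500e-15 m
2. Minimum momentum uncertainty: Δp = ℏ/(2Δx) = 2.109e-20 kg·m/s
3. Minimum kinetic energy:
   KE = (Δp)²/(2m) = (2.109e-20)²/(2 × 1.673e-27 kg)
   KE = 1.330e-13 J = 829.992 keV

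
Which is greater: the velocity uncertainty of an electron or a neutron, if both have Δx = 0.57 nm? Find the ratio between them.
The electron has the larger minimum velocity uncertainty, by a ratio of 1838.7.

For both particles, Δp_min = ℏ/(2Δx) = 9.251e-26 kg·m/s (same for both).

The velocity uncertainty is Δv = Δp/m:
- electron: Δv = 9.251e-26 / 9.109e-31 = 1.016e+05 m/s = 101.551 km/s
- neutron: Δv = 9.251e-26 / 1.675e-27 = 5.523e+01 m/s = 55.230 m/s

Ratio: 1.016e+05 / 5.523e+01 = 1838.7

The lighter particle has larger velocity uncertainty because Δv ∝ 1/m.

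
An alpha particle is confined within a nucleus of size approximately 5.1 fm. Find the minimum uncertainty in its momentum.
1.034 × 10^-20 kg·m/s

Using the Heisenberg uncertainty principle:
ΔxΔp ≥ ℏ/2

With Δx ≈ L = 5.100e-15 m (the confinement size):
Δp_min = ℏ/(2Δx)
Δp_min = (1.055e-34 J·s) / (2 × 5.100e-15 m)
Δp_min = 1.034e-20 kg·m/s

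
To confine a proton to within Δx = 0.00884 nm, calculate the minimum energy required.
66.382 meV

Localizing a particle requires giving it sufficient momentum uncertainty:

1. From uncertainty principle: Δp ≥ ℏ/(2Δx)
   Δp_min = (1.055e-34 J·s) / (2 × 8.840e-12 m)
   Δp_min = 5.965e-24 kg·m/s

2. This momentum uncertainty corresponds to kinetic energy:
   KE ≈ (Δp)²/(2m) = (5.965e-24)²/(2 × 1.673e-27 kg)
   KE = 1.064e-20 J = 66.382 meV

Tighter localization requires more energy.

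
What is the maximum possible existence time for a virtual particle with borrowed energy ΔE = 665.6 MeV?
4.945 × 10^-25 s

Using the energy-time uncertainty principle:
ΔEΔt ≥ ℏ/2

For a virtual particle borrowing energy ΔE, the maximum lifetime is:
Δt_max = ℏ/(2ΔE)

Converting energy:
ΔE = 665.6 MeV = 1.066e-10 J

Δt_max = (1.055e-34 J·s) / (2 × 1.066e-10 J)
Δt_max = 4.945e-25 s = 4.945 × 10^-25 s

Virtual particles with higher borrowed energy exist for shorter times.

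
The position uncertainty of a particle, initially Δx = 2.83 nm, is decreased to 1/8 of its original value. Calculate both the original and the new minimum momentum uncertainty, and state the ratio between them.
Original Δp_min = 1.863 × 10^-26 kg·m/s; new Δp'_min = 1.491 × 10^-25 kg·m/s; ratio Δp'_min/Δp_min = 8.

From the uncertainty principle ΔxΔp ≥ ℏ/2, the minimum momentum uncertainty is Δp_min = ℏ/(2Δx).

Original (Δx = 2.83 nm = 2.830e-09 m):
Δp_min = (1.055e-34 J·s)/(2 × 2.830e-09 m) = 1.863e-26 kg·m/s

When Δx → (1/8)Δx:
Δp'_min = ℏ/(2 × (1/8)Δx) = 8 × ℏ/(2Δx) = 8 × Δp_min
Δp'_min = 8 × 1.863e-26 kg·m/s = 1.491e-25 kg·m/s

Since Δp_min ∝ 1/Δx, when Δx is decreased to 1/8 of its original value, Δp_min increases to 8 times its original value.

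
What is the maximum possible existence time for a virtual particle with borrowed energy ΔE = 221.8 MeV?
1.484 ys

Using the energy-time uncertainty principle:
ΔEΔt ≥ ℏ/2

For a virtual particle borrowing energy ΔE, the maximum lifetime is:
Δt_max = ℏ/(2ΔE)

Converting energy:
ΔE = 221.8 MeV = 3.554e-11 J

Δt_max = (1.055e-34 J·s) / (2 × 3.554e-11 J)
Δt_max = 1.484e-24 s = 1.484 ys

Virtual particles with higher borrowed energy exist for shorter times.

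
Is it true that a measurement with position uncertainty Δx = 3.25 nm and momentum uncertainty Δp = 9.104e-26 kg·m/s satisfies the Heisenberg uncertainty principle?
Yes, it satisfies the uncertainty principle.

Calculate the product ΔxΔp:
ΔxΔp = (3.250e-09 m) × (9.104e-26 kg·m/s)
ΔxΔp = 2.959e-34 J·s

Compare to the minimum allowed value ℏ/2:
ℏ/2 = 5.273e-35 J·s

Since ΔxΔp = 2.959e-34 J·s ≥ 5.273e-35 J·s = ℏ/2,
the measurement satisfies the uncertainty principle.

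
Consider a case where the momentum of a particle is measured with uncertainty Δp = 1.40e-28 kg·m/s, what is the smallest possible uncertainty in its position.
376.633 nm

Using the Heisenberg uncertainty principle:
ΔxΔp ≥ ℏ/2

The minimum uncertainty in position is:
Δx_min = ℏ/(2Δp)
Δx_min = (1.055e-34 J·s) / (2 × 1.400e-28 kg·m/s)
Δx_min = 3.766e-07 m = 376.633 nm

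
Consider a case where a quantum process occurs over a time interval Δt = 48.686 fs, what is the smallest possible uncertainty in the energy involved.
6.760 meV

Using the energy-time uncertainty principle:
ΔEΔt ≥ ℏ/2

The minimum uncertainty in energy is:
ΔE_min = ℏ/(2Δt)
ΔE_min = (1.055e-34 J·s) / (2 × 4.869e-14 s)
ΔE_min = 1.083e-21 J = 6.760 meV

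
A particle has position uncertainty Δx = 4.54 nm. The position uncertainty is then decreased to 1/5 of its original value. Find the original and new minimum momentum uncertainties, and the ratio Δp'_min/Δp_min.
Original Δp_min = 1.161 × 10^-26 kg·m/s; new Δp'_min = 5.807 × 10^-26 kg·m/s; ratio Δp'_min/Δp_min = 5.

From the uncertainty principle ΔxΔp ≥ ℏ/2, the minimum momentum uncertainty is Δp_min = ℏ/(2Δx).

Original (Δx = 4.54 nm = 4.540e-09 m):
Δp_min = (1.055e-34 J·s)/(2 × 4.540e-09 m) = 1.161e-26 kg·m/s

When Δx → (1/5)Δx:
Δp'_min = ℏ/(2 × (1/5)Δx) = 5 × ℏ/(2Δx) = 5 × Δp_min
Δp'_min = 5 × 1.161e-26 kg·m/s = 5.807e-26 kg·m/s

Since Δp_min ∝ 1/Δx, when Δx is decreased to 1/5 of its original value, Δp_min increases to 5 times its original value.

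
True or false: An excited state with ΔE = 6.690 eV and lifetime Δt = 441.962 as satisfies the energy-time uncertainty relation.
Yes, it satisfies the uncertainty relation.

Calculate the product ΔEΔt:
ΔE = 6.690 eV = 1.072e-18 J
ΔEΔt = (1.072e-18 J) × (4.420e-16 s)
ΔEΔt = 4.737e-34 J·s

Compare to the minimum allowed value ℏ/2:
ℏ/2 = 5.273e-35 J·s

Since ΔEΔt = 4.737e-34 J·s ≥ 5.273e-35 J·s = ℏ/2,
this satisfies the uncertainty relation.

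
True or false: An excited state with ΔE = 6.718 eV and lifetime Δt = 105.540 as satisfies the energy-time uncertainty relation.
Yes, it satisfies the uncertainty relation.

Calculate the product ΔEΔt:
ΔE = 6.718 eV = 1.076e-18 J
ΔEΔt = (1.076e-18 J) × (1.055e-16 s)
ΔEΔt = 1.136e-34 J·s

Compare to the minimum allowed value ℏ/2:
ℏ/2 = 5.273e-35 J·s

Since ΔEΔt = 1.136e-34 J·s ≥ 5.273e-35 J·s = ℏ/2,
this satisfies the uncertainty relation.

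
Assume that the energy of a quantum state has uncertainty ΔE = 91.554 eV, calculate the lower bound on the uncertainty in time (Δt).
3.595 as

Using the energy-time uncertainty principle:
ΔEΔt ≥ ℏ/2

The minimum uncertainty in time is:
Δt_min = ℏ/(2ΔE)
Δt_min = (1.055e-34 J·s) / (2 × 1.467e-17 J)
Δt_min = 3.595e-18 s = 3.595 as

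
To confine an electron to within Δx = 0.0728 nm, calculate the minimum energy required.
1.797 eV

Localizing a particle requires giving it sufficient momentum uncertainty:

1. From uncertainty principle: Δp ≥ ℏ/(2Δx)
   Δp_min = (1.055e-34 J·s) / (2 × 7.280e-11 m)
   Δp_min = 7.243e-25 kg·m/s

2. This momentum uncertainty corresponds to kinetic energy:
   KE ≈ (Δp)²/(2m) = (7.243e-25)²/(2 × 9.109e-31 kg)
   KE = 2.879e-19 J = 1.797 eV

Tighter localization requires more energy.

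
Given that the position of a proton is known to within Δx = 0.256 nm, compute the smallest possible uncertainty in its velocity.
123.143 m/s

Using the Heisenberg uncertainty principle and Δp = mΔv:
ΔxΔp ≥ ℏ/2
Δx(mΔv) ≥ ℏ/2

The minimum uncertainty in velocity is:
Δv_min = ℏ/(2mΔx)
Δv_min = (1.055e-34 J·s) / (2 × 1.673e-27 kg × 2.560e-10 m)
Δv_min = 1.231e+02 m/s = 123.143 m/s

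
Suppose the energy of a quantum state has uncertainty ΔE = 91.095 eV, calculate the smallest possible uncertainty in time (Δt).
3.613 as

Using the energy-time uncertainty principle:
ΔEΔt ≥ ℏ/2

The minimum uncertainty in time is:
Δt_min = ℏ/(2ΔE)
Δt_min = (1.055e-34 J·s) / (2 × 1.460e-17 J)
Δt_min = 3.613e-18 s = 3.613 as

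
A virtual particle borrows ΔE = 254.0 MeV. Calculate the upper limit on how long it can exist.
1.296 ys

Using the energy-time uncertainty principle:
ΔEΔt ≥ ℏ/2

For a virtual particle borrowing energy ΔE, the maximum lifetime is:
Δt_max = ℏ/(2ΔE)

Converting energy:
ΔE = 254.0 MeV = 4.070e-11 J

Δt_max = (1.055e-34 J·s) / (2 × 4.070e-11 J)
Δt_max = 1.296e-24 s = 1.296 ys

Virtual particles with higher borrowed energy exist for shorter times.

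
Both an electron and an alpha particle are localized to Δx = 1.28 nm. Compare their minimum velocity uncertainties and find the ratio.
The electron has the larger minimum velocity uncertainty, by a ratio of 7294.3.

For both particles, Δp_min = ℏ/(2Δx) = 4.119e-26 kg·m/s (same for both).

The velocity uncertainty is Δv = Δp/m:
- electron: Δv = 4.119e-26 / 9.109e-31 = 4.522e+04 m/s = 45.222 km/s
- alpha particle: Δv = 4.119e-26 / 6.645e-27 = 6.200e+00 m/s = 6.200 m/s

Ratio: 4.522e+04 / 6.200e+00 = 7294.3

The lighter particle has larger velocity uncertainty because Δv ∝ 1/m.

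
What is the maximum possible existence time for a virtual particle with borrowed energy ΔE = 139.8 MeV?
2.354 ys

Using the energy-time uncertainty principle:
ΔEΔt ≥ ℏ/2

For a virtual particle borrowing energy ΔE, the maximum lifetime is:
Δt_max = ℏ/(2ΔE)

Converting energy:
ΔE = 139.8 MeV = 2.240e-11 J

Δt_max = (1.055e-34 J·s) / (2 × 2.240e-11 J)
Δt_max = 2.354e-24 s = 2.354 ys

Virtual particles with higher borrowed energy exist for shorter times.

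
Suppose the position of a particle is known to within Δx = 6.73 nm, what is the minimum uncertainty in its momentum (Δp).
7.835 × 10^-27 kg·m/s

Using the Heisenberg uncertainty principle:
ΔxΔp ≥ ℏ/2

The minimum uncertainty in momentum is:
Δp_min = ℏ/(2Δx)
Δp_min = (1.055e-34 J·s) / (2 × 6.730e-09 m)
Δp_min = 7.835e-27 kg·m/s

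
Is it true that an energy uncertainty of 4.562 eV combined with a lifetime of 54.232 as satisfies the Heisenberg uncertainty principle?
No, it violates the uncertainty relation.

Calculate the product ΔEΔt:
ΔE = 4.562 eV = 7.309e-19 J
ΔEΔt = (7.309e-19 J) × (5.423e-17 s)
ΔEΔt = 3.964e-35 J·s

Compare to the minimum allowed value ℏ/2:
ℏ/2 = 5.273e-35 J·s

Since ΔEΔt = 3.964e-35 J·s < 5.273e-35 J·s = ℏ/2,
this violates the uncertainty relation.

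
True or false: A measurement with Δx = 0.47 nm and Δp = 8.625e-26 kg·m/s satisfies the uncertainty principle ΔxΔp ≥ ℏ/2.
No, it violates the uncertainty principle (impossible measurement).

Calculate the product ΔxΔp:
ΔxΔp = (4.700e-10 m) × (8.625e-26 kg·m/s)
ΔxΔp = 4.054e-35 J·s

Compare to the minimum allowed value ℏ/2:
ℏ/2 = 5.273e-35 J·s

Since ΔxΔp = 4.054e-35 J·s < 5.273e-35 J·s = ℏ/2,
the measurement violates the uncertainty principle.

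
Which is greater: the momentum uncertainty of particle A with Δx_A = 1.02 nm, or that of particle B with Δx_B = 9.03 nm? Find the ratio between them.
Particle A has the larger minimum momentum uncertainty, by a factor of 8.85.

For each particle, the minimum momentum uncertainty is Δp_min = ℏ/(2Δx):

Particle A: Δp_A = ℏ/(2×1.020e-09 m) = 5.169e-26 kg·m/s
Particle B: Δp_B = ℏ/(2×9.030e-09 m) = 5.839e-27 kg·m/s

Ratio: Δp_A/Δp_B = 8.85

Since Δp_min ∝ 1/Δx, the particle with smaller position uncertainty (A) has larger momentum uncertainty.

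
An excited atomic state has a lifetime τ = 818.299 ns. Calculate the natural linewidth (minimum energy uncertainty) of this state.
402.183 peV

Using the energy-time uncertainty principle:
ΔEΔt ≥ ℏ/2

The lifetime τ represents the time uncertainty Δt.
The natural linewidth (minimum energy uncertainty) is:

ΔE = ℏ/(2τ)
ΔE = (1.055e-34 J·s) / (2 × 8.183e-07 s)
ΔE = 6.444e-29 J = 402.183 peV

This natural linewidth limits the precision of spectroscopic measurements.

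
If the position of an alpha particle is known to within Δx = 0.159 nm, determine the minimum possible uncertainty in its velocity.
49.909 m/s

Using the Heisenberg uncertainty principle and Δp = mΔv:
ΔxΔp ≥ ℏ/2
Δx(mΔv) ≥ ℏ/2

The minimum uncertainty in velocity is:
Δv_min = ℏ/(2mΔx)
Δv_min = (1.055e-34 J·s) / (2 × 6.645e-27 kg × 1.590e-10 m)
Δv_min = 4.991e+01 m/s = 49.909 m/s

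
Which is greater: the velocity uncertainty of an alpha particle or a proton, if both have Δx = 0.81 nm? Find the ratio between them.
The proton has the larger minimum velocity uncertainty, by a ratio of 4.0.

For both particles, Δp_min = ℏ/(2Δx) = 6.510e-26 kg·m/s (same for both).

The velocity uncertainty is Δv = Δp/m:
- alpha particle: Δv = 6.510e-26 / 6.645e-27 = 9.797e+00 m/s = 9.797 m/s
- proton: Δv = 6.510e-26 / 1.673e-27 = 3.892e+01 m/s = 38.919 m/s

Ratio: 3.892e+01 / 9.797e+00 = 4.0

The lighter particle has larger velocity uncertainty because Δv ∝ 1/m.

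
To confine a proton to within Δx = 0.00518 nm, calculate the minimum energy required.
193.328 meV

Localizing a particle requires giving it sufficient momentum uncertainty:

1. From uncertainty principle: Δp ≥ ℏ/(2Δx)
   Δp_min = (1.055e-34 J·s) / (2 × 5.180e-12 m)
   Δp_min = 1.018e-23 kg·m/s

2. This momentum uncertainty corresponds to kinetic energy:
   KE ≈ (Δp)²/(2m) = (1.018e-23)²/(2 × 1.673e-27 kg)
   KE = 3.097e-20 J = 193.328 meV

Tighter localization requires more energy.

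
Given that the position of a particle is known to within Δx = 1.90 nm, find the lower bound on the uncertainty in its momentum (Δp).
2.775 × 10^-26 kg·m/s

Using the Heisenberg uncertainty principle:
ΔxΔp ≥ ℏ/2

The minimum uncertainty in momentum is:
Δp_min = ℏ/(2Δx)
Δp_min = (1.055e-34 J·s) / (2 × 1.900e-09 m)
Δp_min = 2.775e-26 kg·m/s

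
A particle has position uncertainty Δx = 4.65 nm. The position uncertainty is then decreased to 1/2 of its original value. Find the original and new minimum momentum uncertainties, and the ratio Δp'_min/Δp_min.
Original Δp_min = 1.134 × 10^-26 kg·m/s; new Δp'_min = 2.268 × 10^-26 kg·m/s; ratio Δp'_min/Δp_min = 2.

From the uncertainty principle ΔxΔp ≥ ℏ/2, the minimum momentum uncertainty is Δp_min = ℏ/(2Δx).

Original (Δx = 4.65 nm = 4.650e-09 m):
Δp_min = (1.055e-34 J·s)/(2 × 4.650e-09 m) = 1.134e-26 kg·m/s

When Δx → (1/2)Δx:
Δp'_min = ℏ/(2 × (1/2)Δx) = 2 × ℏ/(2Δx) = 2 × Δp_min
Δp'_min = 2 × 1.134e-26 kg·m/s = 2.268e-26 kg·m/s

Since Δp_min ∝ 1/Δx, when Δx is decreased to 1/2 of its original value, Δp_min increases to 2 times its original value.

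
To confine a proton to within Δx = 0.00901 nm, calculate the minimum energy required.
63.901 meV

Localizing a particle requires giving it sufficient momentum uncertainty:

1. From uncertainty principle: Δp ≥ ℏ/(2Δx)
   Δp_min = (1.055e-34 J·s) / (2 × 9.010e-12 m)
   Δp_min = 5.852e-24 kg·m/s

2. This momentum uncertainty corresponds to kinetic energy:
   KE ≈ (Δp)²/(2m) = (5.852e-24)²/(2 × 1.673e-27 kg)
   KE = 1.024e-20 J = 63.901 meV

Tighter localization requires more energy.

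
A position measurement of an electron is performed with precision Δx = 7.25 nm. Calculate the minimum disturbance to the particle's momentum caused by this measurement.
7.273 × 10^-27 kg·m/s

The uncertainty principle implies that measuring position disturbs momentum:
ΔxΔp ≥ ℏ/2

When we measure position with precision Δx, we necessarily introduce a momentum uncertainty:
Δp ≥ ℏ/(2Δx)
Δp_min = (1.055e-34 J·s) / (2 × 7.250e-09 m)
Δp_min = 7.273e-27 kg·m/s

The more precisely we measure position, the greater the momentum disturbance.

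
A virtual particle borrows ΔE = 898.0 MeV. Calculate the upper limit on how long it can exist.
3.665 × 10^-25 s

Using the energy-time uncertainty principle:
ΔEΔt ≥ ℏ/2

For a virtual particle borrowing energy ΔE, the maximum lifetime is:
Δt_max = ℏ/(2ΔE)

Converting energy:
ΔE = 898.0 MeV = 1.439e-10 J

Δt_max = (1.055e-34 J·s) / (2 × 1.439e-10 J)
Δt_max = 3.665e-25 s = 3.665 × 10^-25 s

Virtual particles with higher borrowed energy exist for shorter times.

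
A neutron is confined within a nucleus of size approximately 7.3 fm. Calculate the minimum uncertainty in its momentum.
7.223 × 10^-21 kg·m/s

Using the Heisenberg uncertainty principle:
ΔxΔp ≥ ℏ/2

With Δx ≈ L = 7.300e-15 m (the confinement size):
Δp_min = ℏ/(2Δx)
Δp_min = (1.055e-34 J·s) / (2 × 7.300e-15 m)
Δp_min = 7.223e-21 kg·m/s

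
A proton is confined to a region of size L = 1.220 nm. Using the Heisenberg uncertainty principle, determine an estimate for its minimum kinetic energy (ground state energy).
3.485 μeV

Using the uncertainty principle to estimate ground state energy:

1. The position uncertainty is approximately the confinement size:
   Δx ≈ L = 1.220e-09 m

2. From ΔxΔp ≥ ℏ/2, the minimum momentum uncertainty is:
   Δp ≈ ℏ/(2L) = 4.322e-26 kg·m/s

3. The kinetic energy is approximately:
   KE ≈ (Δp)²/(2m) = (4.322e-26)²/(2 × 1.673e-27 kg)
   KE ≈ 5.584e-25 J = 3.485 μeV

This is an order-of-magnitude estimate of the ground state energy.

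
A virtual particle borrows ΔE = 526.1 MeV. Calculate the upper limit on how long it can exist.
6.256 × 10^-25 s

Using the energy-time uncertainty principle:
ΔEΔt ≥ ℏ/2

For a virtual particle borrowing energy ΔE, the maximum lifetime is:
Δt_max = ℏ/(2ΔE)

Converting energy:
ΔE = 526.1 MeV = 8.429e-11 J

Δt_max = (1.055e-34 J·s) / (2 × 8.429e-11 J)
Δt_max = 6.256e-25 s = 6.256 × 10^-25 s

Virtual particles with higher borrowed energy exist for shorter times.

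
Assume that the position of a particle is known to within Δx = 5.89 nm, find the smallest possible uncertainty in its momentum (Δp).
8.952 × 10^-27 kg·m/s

Using the Heisenberg uncertainty principle:
ΔxΔp ≥ ℏ/2

The minimum uncertainty in momentum is:
Δp_min = ℏ/(2Δx)
Δp_min = (1.055e-34 J·s) / (2 × 5.890e-09 m)
Δp_min = 8.952e-27 kg·m/s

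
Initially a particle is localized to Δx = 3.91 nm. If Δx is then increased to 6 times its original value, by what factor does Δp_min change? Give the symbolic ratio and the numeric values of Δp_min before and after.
Original Δp_min = 1.349 × 10^-26 kg·m/s; new Δp'_min = 2.248 × 10^-27 kg·m/s; ratio Δp'_min/Δp_min = 1/6.

From the uncertainty principle ΔxΔp ≥ ℏ/2, the minimum momentum uncertainty is Δp_min = ℏ/(2Δx).

Original (Δx = 3.91 nm = 3.910e-09 m):
Δp_min = (1.055e-34 J·s)/(2 × 3.910e-09 m) = 1.349e-26 kg·m/s

When Δx → 6Δx:
Δp'_min = ℏ/(2 × 6Δx) = (1/6) × ℏ/(2Δx) = (1/6) × Δp_min
Δp'_min = 1/6 × 1.349e-26 kg·m/s = 2.248e-27 kg·m/s

Since Δp_min ∝ 1/Δx, when Δx is increased to 6 times its original value, Δp_min decreases to 1/6 of its original value.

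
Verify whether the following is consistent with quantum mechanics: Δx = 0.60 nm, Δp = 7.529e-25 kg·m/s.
Yes, it satisfies the uncertainty principle.

Calculate the product ΔxΔp:
ΔxΔp = (6.000e-10 m) × (7.529e-25 kg·m/s)
ΔxΔp = 4.517e-34 J·s

Compare to the minimum allowed value ℏ/2:
ℏ/2 = 5.273e-35 J·s

Since ΔxΔp = 4.517e-34 J·s ≥ 5.273e-35 J·s = ℏ/2,
the measurement satisfies the uncertainty principle.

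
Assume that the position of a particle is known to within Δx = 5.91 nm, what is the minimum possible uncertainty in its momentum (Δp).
8.922 × 10^-27 kg·m/s

Using the Heisenberg uncertainty principle:
ΔxΔp ≥ ℏ/2

The minimum uncertainty in momentum is:
Δp_min = ℏ/(2Δx)
Δp_min = (1.055e-34 J·s) / (2 × 5.910e-09 m)
Δp_min = 8.922e-27 kg·m/s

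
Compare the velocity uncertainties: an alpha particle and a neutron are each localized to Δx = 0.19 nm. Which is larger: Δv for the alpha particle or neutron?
The neutron has the larger minimum velocity uncertainty, by a ratio of 4.0.

For both particles, Δp_min = ℏ/(2Δx) = 2.775e-25 kg·m/s (same for both).

The velocity uncertainty is Δv = Δp/m:
- alpha particle: Δv = 2.775e-25 / 6.645e-27 = 4.177e+01 m/s = 41.766 m/s
- neutron: Δv = 2.775e-25 / 1.675e-27 = 1.657e+02 m/s = 165.690 m/s

Ratio: 1.657e+02 / 4.177e+01 = 4.0

The lighter particle has larger velocity uncertainty because Δv ∝ 1/m.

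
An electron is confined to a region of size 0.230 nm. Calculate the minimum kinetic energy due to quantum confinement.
180.056 meV

Using the uncertainty principle:

1. Position uncertainty: Δx ≈ 2.300e-10 m
2. Minimum momentum uncertainty: Δp = ℏ/(2Δx) = 2.293e-25 kg·m/s
3. Minimum kinetic energy:
   KE = (Δp)²/(2m) = (2.293e-25)²/(2 × 9.109e-31 kg)
   KE = 2.885e-20 J = 180.056 meV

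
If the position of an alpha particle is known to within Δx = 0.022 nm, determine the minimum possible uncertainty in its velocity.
360.704 m/s

Using the Heisenberg uncertainty principle and Δp = mΔv:
ΔxΔp ≥ ℏ/2
Δx(mΔv) ≥ ℏ/2

The minimum uncertainty in velocity is:
Δv_min = ℏ/(2mΔx)
Δv_min = (1.055e-34 J·s) / (2 × 6.645e-27 kg × 2.200e-11 m)
Δv_min = 3.607e+02 m/s = 360.704 m/s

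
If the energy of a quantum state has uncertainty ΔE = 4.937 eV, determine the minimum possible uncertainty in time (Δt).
66.661 as

Using the energy-time uncertainty principle:
ΔEΔt ≥ ℏ/2

The minimum uncertainty in time is:
Δt_min = ℏ/(2ΔE)
Δt_min = (1.055e-34 J·s) / (2 × 7.910e-19 J)
Δt_min = 6.666e-17 s = 66.661 as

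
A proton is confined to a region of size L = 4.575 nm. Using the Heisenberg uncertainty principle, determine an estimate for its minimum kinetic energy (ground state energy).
247.840 neV

Using the uncertainty principle to estimate ground state energy:

1. The position uncertainty is approximately the confinement size:
   Δx ≈ L = 4.575e-09 m

2. From ΔxΔp ≥ ℏ/2, the minimum momentum uncertainty is:
   Δp ≈ ℏ/(2L) = 1.153e-26 kg·m/s

3. The kinetic energy is approximately:
   KE ≈ (Δp)²/(2m) = (1.153e-26)²/(2 × 1.673e-27 kg)
   KE ≈ 3.971e-26 J = 247.840 neV

This is an order-of-magnitude estimate of the ground state energy.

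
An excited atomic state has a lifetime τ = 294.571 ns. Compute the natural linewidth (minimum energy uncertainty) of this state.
1.117 neV

Using the energy-time uncertainty principle:
ΔEΔt ≥ ℏ/2

The lifetime τ represents the time uncertainty Δt.
The natural linewidth (minimum energy uncertainty) is:

ΔE = ℏ/(2τ)
ΔE = (1.055e-34 J·s) / (2 × 2.946e-07 s)
ΔE = 1.790e-28 J = 1.117 neV

This natural linewidth limits the precision of spectroscopic measurements.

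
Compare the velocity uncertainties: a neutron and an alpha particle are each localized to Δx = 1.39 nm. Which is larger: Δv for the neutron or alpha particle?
The neutron has the larger minimum velocity uncertainty, by a ratio of 4.0.

For both particles, Δp_min = ℏ/(2Δx) = 3.793e-26 kg·m/s (same for both).

The velocity uncertainty is Δv = Δp/m:
- neutron: Δv = 3.793e-26 / 1.675e-27 = 2.265e+01 m/s = 22.648 m/s
- alpha particle: Δv = 3.793e-26 / 6.645e-27 = 5.709e+00 m/s = 5.709 m/s

Ratio: 2.265e+01 / 5.709e+00 = 4.0

The lighter particle has larger velocity uncertainty because Δv ∝ 1/m.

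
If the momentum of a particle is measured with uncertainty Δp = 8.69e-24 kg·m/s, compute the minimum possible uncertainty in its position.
6.068 pm

Using the Heisenberg uncertainty principle:
ΔxΔp ≥ ℏ/2

The minimum uncertainty in position is:
Δx_min = ℏ/(2Δp)
Δx_min = (1.055e-34 J·s) / (2 × 8.690e-24 kg·m/s)
Δx_min = 6.068e-12 m = 6.068 pm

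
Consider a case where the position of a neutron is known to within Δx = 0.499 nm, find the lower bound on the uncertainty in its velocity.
63.088 m/s

Using the Heisenberg uncertainty principle and Δp = mΔv:
ΔxΔp ≥ ℏ/2
Δx(mΔv) ≥ ℏ/2

The minimum uncertainty in velocity is:
Δv_min = ℏ/(2mΔx)
Δv_min = (1.055e-34 J·s) / (2 × 1.675e-27 kg × 4.990e-10 m)
Δv_min = 6.309e+01 m/s = 63.088 m/s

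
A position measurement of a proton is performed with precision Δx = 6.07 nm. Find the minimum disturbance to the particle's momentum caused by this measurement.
8.687 × 10^-27 kg·m/s

The uncertainty principle implies that measuring position disturbs momentum:
ΔxΔp ≥ ℏ/2

When we measure position with precision Δx, we necessarily introduce a momentum uncertainty:
Δp ≥ ℏ/(2Δx)
Δp_min = (1.055e-34 J·s) / (2 × 6.070e-09 m)
Δp_min = 8.687e-27 kg·m/s

The more precisely we measure position, the greater the momentum disturbance.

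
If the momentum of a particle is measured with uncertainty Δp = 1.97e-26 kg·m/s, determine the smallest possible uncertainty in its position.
2.677 nm

Using the Heisenberg uncertainty principle:
ΔxΔp ≥ ℏ/2

The minimum uncertainty in position is:
Δx_min = ℏ/(2Δp)
Δx_min = (1.055e-34 J·s) / (2 × 1.970e-26 kg·m/s)
Δx_min = 2.677e-09 m = 2.677 nm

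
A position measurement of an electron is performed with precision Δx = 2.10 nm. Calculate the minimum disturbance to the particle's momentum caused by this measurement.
2.511 × 10^-26 kg·m/s

The uncertainty principle implies that measuring position disturbs momentum:
ΔxΔp ≥ ℏ/2

When we measure position with precision Δx, we necessarily introduce a momentum uncertainty:
Δp ≥ ℏ/(2Δx)
Δp_min = (1.055e-34 J·s) / (2 × 2.100e-09 m)
Δp_min = 2.511e-26 kg·m/s

The more precisely we measure position, the greater the momentum disturbance.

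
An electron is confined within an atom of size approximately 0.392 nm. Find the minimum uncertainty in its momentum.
1.345 × 10^-25 kg·m/s

Using the Heisenberg uncertainty principle:
ΔxΔp ≥ ℏ/2

With Δx ≈ L = 3.920e-10 m (the confinement size):
Δp_min = ℏ/(2Δx)
Δp_min = (1.055e-34 J·s) / (2 × 3.920e-10 m)
Δp_min = 1.345e-25 kg·m/s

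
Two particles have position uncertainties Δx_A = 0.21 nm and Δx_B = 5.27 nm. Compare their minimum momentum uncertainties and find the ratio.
Particle A has the larger minimum momentum uncertainty, by a factor of 25.10.

For each particle, the minimum momentum uncertainty is Δp_min = ℏ/(2Δx):

Particle A: Δp_A = ℏ/(2×2.100e-10 m) = 2.511e-25 kg·m/s
Particle B: Δp_B = ℏ/(2×5.270e-09 m) = 1.001e-26 kg·m/s

Ratio: Δp_A/Δp_B = 25.10

Since Δp_min ∝ 1/Δx, the particle with smaller position uncertainty (A) has larger momentum uncertainty.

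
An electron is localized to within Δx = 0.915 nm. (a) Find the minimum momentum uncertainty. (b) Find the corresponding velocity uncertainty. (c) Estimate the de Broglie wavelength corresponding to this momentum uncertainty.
(a) Δp_min = 5.763 × 10^-26 kg·m/s
(b) Δv_min = 63.261 km/s
(c) λ_dB = 11.498 nm

Step-by-step:

(a) From the uncertainty principle:
Δp_min = ℏ/(2Δx) = (1.055e-34 J·s)/(2 × 9.150e-10 m) = 5.763e-26 kg·m/s

(b) The velocity uncertainty:
Δv = Δp/m = (5.763e-26 kg·m/s)/(9.109e-31 kg) = 6.326e+04 m/s = 63.261 km/s

(c) The de Broglie wavelength for this momentum:
λ = h/p = (6.626e-34 J·s)/(5.763e-26 kg·m/s) = 1.150e-08 m = 11.498 nm

Note: The de Broglie wavelength is comparable to the localization size, as expected from wave-particle duality.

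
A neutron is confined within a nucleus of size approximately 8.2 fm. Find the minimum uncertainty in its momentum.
6.430 × 10^-21 kg·m/s

Using the Heisenberg uncertainty principle:
ΔxΔp ≥ ℏ/2

With Δx ≈ L = 8.200e-15 m (the confinement size):
Δp_min = ℏ/(2Δx)
Δp_min = (1.055e-34 J·s) / (2 × 8.200e-15 m)
Δp_min = 6.430e-21 kg·m/s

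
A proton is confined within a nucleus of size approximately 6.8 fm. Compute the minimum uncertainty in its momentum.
7.754 × 10^-21 kg·m/s

Using the Heisenberg uncertainty principle:
ΔxΔp ≥ ℏ/2

With Δx ≈ L = 6.800e-15 m (the confinement size):
Δp_min = ℏ/(2Δx)
Δp_min = (1.055e-34 J·s) / (2 × 6.800e-15 m)
Δp_min = 7.754e-21 kg·m/s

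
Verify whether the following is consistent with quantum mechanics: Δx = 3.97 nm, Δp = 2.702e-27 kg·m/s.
No, it violates the uncertainty principle (impossible measurement).

Calculate the product ΔxΔp:
ΔxΔp = (3.970e-09 m) × (2.702e-27 kg·m/s)
ΔxΔp = 1.073e-35 J·s

Compare to the minimum allowed value ℏ/2:
ℏ/2 = 5.273e-35 J·s

Since ΔxΔp = 1.073e-35 J·s < 5.273e-35 J·s = ℏ/2,
the measurement violates the uncertainty principle.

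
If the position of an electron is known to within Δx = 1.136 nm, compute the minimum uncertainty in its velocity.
50.954 km/s

Using the Heisenberg uncertainty principle and Δp = mΔv:
ΔxΔp ≥ ℏ/2
Δx(mΔv) ≥ ℏ/2

The minimum uncertainty in velocity is:
Δv_min = ℏ/(2mΔx)
Δv_min = (1.055e-34 J·s) / (2 × 9.109e-31 kg × 1.136e-09 m)
Δv_min = 5.095e+04 m/s = 50.954 km/s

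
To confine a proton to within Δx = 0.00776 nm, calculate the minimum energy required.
86.145 meV

Localizing a particle requires giving it sufficient momentum uncertainty:

1. From uncertainty principle: Δp ≥ ℏ/(2Δx)
   Δp_min = (1.055e-34 J·s) / (2 × 7.760e-12 m)
   Δp_min = 6.795e-24 kg·m/s

2. This momentum uncertainty corresponds to kinetic energy:
   KE ≈ (Δp)²/(2m) = (6.795e-24)²/(2 × 1.673e-27 kg)
   KE = 1.380e-20 J = 86.145 meV

Tighter localization requires more energy.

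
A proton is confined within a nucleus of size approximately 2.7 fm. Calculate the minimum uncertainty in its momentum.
1.953 × 10^-20 kg·m/s

Using the Heisenberg uncertainty principle:
ΔxΔp ≥ ℏ/2

With Δx ≈ L = 2.700e-15 m (the confinement size):
Δp_min = ℏ/(2Δx)
Δp_min = (1.055e-34 J·s) / (2 × 2.700e-15 m)
Δp_min = 1.953e-20 kg·m/s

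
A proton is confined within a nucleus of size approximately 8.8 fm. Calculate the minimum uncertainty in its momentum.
5.992 × 10^-21 kg·m/s

Using the Heisenberg uncertainty principle:
ΔxΔp ≥ ℏ/2

With Δx ≈ L = 8.800e-15 m (the confinement size):
Δp_min = ℏ/(2Δx)
Δp_min = (1.055e-34 J·s) / (2 × 8.800e-15 m)
Δp_min = 5.992e-21 kg·m/s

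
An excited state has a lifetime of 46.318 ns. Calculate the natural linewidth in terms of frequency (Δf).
1.718 MHz

Using the energy-time uncertainty principle and E = hf:
ΔEΔt ≥ ℏ/2
hΔf·Δt ≥ ℏ/2

The minimum frequency uncertainty is:
Δf = ℏ/(2hτ) = 1/(4πτ)
Δf = 1/(4π × 4.632e-08 s)
Δf = 1.718e+06 Hz = 1.718 MHz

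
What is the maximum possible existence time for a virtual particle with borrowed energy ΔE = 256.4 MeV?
1.284 ys

Using the energy-time uncertainty principle:
ΔEΔt ≥ ℏ/2

For a virtual particle borrowing energy ΔE, the maximum lifetime is:
Δt_max = ℏ/(2ΔE)

Converting energy:
ΔE = 256.4 MeV = 4.108e-11 J

Δt_max = (1.055e-34 J·s) / (2 × 4.108e-11 J)
Δt_max = 1.284e-24 s = 1.284 ys

Virtual particles with higher borrowed energy exist for shorter times.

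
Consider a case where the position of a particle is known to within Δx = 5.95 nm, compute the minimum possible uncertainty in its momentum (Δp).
8.862 × 10^-27 kg·m/s

Using the Heisenberg uncertainty principle:
ΔxΔp ≥ ℏ/2

The minimum uncertainty in momentum is:
Δp_min = ℏ/(2Δx)
Δp_min = (1.055e-34 J·s) / (2 × 5.950e-09 m)
Δp_min = 8.862e-27 kg·m/s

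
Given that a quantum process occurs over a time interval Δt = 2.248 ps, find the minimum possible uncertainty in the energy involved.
146.399 μeV

Using the energy-time uncertainty principle:
ΔEΔt ≥ ℏ/2

The minimum uncertainty in energy is:
ΔE_min = ℏ/(2Δt)
ΔE_min = (1.055e-34 J·s) / (2 × 2.248e-12 s)
ΔE_min = 2.346e-23 J = 146.399 μeV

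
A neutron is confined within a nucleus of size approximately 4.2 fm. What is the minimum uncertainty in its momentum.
1.255 × 10^-20 kg·m/s

Using the Heisenberg uncertainty principle:
ΔxΔp ≥ ℏ/2

With Δx ≈ L = 4.200e-15 m (the confinement size):
Δp_min = ℏ/(2Δx)
Δp_min = (1.055e-34 J·s) / (2 × 4.200e-15 m)
Δp_min = 1.255e-20 kg·m/s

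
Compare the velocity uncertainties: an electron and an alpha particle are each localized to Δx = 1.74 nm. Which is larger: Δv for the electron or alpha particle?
The electron has the larger minimum velocity uncertainty, by a ratio of 7294.3.

For both particles, Δp_min = ℏ/(2Δx) = 3.030e-26 kg·m/s (same for both).

The velocity uncertainty is Δv = Δp/m:
- electron: Δv = 3.030e-26 / 9.109e-31 = 3.327e+04 m/s = 33.267 km/s
- alpha particle: Δv = 3.030e-26 / 6.645e-27 = 4.561e+00 m/s = 4.561 m/s

Ratio: 3.327e+04 / 4.561e+00 = 7294.3

The lighter particle has larger velocity uncertainty because Δv ∝ 1/m.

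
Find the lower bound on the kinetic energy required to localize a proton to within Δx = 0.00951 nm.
57.358 meV

Localizing a particle requires giving it sufficient momentum uncertainty:

1. From uncertainty principle: Δp ≥ ℏ/(2Δx)
   Δp_min = (1.055e-34 J·s) / (2 × 9.510e-12 m)
   Δp_min = 5.545e-24 kg·m/s

2. This momentum uncertainty corresponds to kinetic energy:
   KE ≈ (Δp)²/(2m) = (5.545e-24)²/(2 × 1.673e-27 kg)
   KE = 9.190e-21 J = 57.358 meV

Tighter localization requires more energy.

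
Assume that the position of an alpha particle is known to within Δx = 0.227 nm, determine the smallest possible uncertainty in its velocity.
34.958 m/s

Using the Heisenberg uncertainty principle and Δp = mΔv:
ΔxΔp ≥ ℏ/2
Δx(mΔv) ≥ ℏ/2

The minimum uncertainty in velocity is:
Δv_min = ℏ/(2mΔx)
Δv_min = (1.055e-34 J·s) / (2 × 6.645e-27 kg × 2.270e-10 m)
Δv_min = 3.496e+01 m/s = 34.958 m/s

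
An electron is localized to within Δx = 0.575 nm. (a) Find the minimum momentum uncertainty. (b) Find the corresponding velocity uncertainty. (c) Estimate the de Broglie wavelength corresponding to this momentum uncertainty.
(a) Δp_min = 9.170 × 10^-26 kg·m/s
(b) Δv_min = 100.668 km/s
(c) λ_dB = 7.226 nm

Step-by-step:

(a) From the uncertainty principle:
Δp_min = ℏ/(2Δx) = (1.055e-34 J·s)/(2 × 5.750e-10 m) = 9.170e-26 kg·m/s

(b) The velocity uncertainty:
Δv = Δp/m = (9.170e-26 kg·m/s)/(9.109e-31 kg) = 1.007e+05 m/s = 100.668 km/s

(c) The de Broglie wavelength for this momentum:
λ = h/p = (6.626e-34 J·s)/(9.170e-26 kg·m/s) = 7.226e-09 m = 7.226 nm

Note: The de Broglie wavelength is comparable to the localization size, as expected from wave-particle duality.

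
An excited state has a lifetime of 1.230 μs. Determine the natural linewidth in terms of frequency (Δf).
64.697 kHz

Using the energy-time uncertainty principle and E = hf:
ΔEΔt ≥ ℏ/2
hΔf·Δt ≥ ℏ/2

The minimum frequency uncertainty is:
Δf = ℏ/(2hτ) = 1/(4πτ)
Δf = 1/(4π × 1.230e-06 s)
Δf = 6.470e+04 Hz = 64.697 kHz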